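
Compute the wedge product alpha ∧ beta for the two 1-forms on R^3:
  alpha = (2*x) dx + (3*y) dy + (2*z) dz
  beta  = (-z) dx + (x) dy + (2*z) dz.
alpha ∧ beta = (2*x^2 + 3*y*z) dx ∧ dy + (2*z*(2*x + z)) dx ∧ dz + (2*z*(-x + 3*y)) dy ∧ dz

Distribute the wedge, using dx_i ∧ dx_j = -dx_j ∧ dx_i and dx_i ∧ dx_i = 0. For each pair (i, j) with i < j, the coefficient of dx_i ∧ dx_j in alpha ∧ beta is (alpha_i * beta_j - alpha_j * beta_i). Collecting: alpha ∧ beta = (2*x^2 + 3*y*z) dx ∧ dy + (2*z*(2*x + z)) dx ∧ dz + (2*z*(-x + 3*y)) dy ∧ dz.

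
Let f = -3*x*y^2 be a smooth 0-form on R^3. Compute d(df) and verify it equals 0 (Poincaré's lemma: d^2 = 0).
d(df) = 0

Step 1: df = sum_i (∂f/∂x_i) dx_i = (-3*y^2) dx + (-6*x*y) dy + (0) dz.
Step 2: Apply d again. Using the 1-form formula, the coefficient of dx ∧ dy in d(df) is ∂^2 f/∂x ∂y - ∂^2 f/∂y ∂x = (-6*y) - (-6*y) = 0 (equality of mixed partials for smooth f).
Similarly for dx ∧ dz and dy ∧ dz — all coefficients vanish. So d(df) = 0.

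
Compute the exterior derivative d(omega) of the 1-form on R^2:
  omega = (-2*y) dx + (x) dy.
d(omega) = (3) dx ∧ dy

For a 1-form omega = sum_i f_i dx_i, the exterior derivative is
  d(omega) = sum_{i < j} (∂f_j/∂x_i - ∂f_i/∂x_j) dx_i ∧ dx_j.
  coefficient of dx ∧ dy: ∂f_2/∂x - ∂f_1/∂y = ∂(x)/∂x - ∂(-2*y)/∂y = 3
Assembling: d(omega) = (3) dx ∧ dy.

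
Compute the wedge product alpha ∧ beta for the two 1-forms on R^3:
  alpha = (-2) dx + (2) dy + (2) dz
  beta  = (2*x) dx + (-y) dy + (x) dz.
alpha ∧ beta = (-4*x + 2*y) dx ∧ dy + (-6*x) dx ∧ dz + (2*x + 2*y) dy ∧ dz

Distribute the wedge, using dx_i ∧ dx_j = -dx_j ∧ dx_i and dx_i ∧ dx_i = 0. For each pair (i, j) with i < j, the coefficient of dx_i ∧ dx_j in alpha ∧ beta is (alpha_i * beta_j - alpha_j * beta_i). Collecting: alpha ∧ beta = (-4*x + 2*y) dx ∧ dy + (-6*x) dx ∧ dz + (2*x + 2*y) dy ∧ dz.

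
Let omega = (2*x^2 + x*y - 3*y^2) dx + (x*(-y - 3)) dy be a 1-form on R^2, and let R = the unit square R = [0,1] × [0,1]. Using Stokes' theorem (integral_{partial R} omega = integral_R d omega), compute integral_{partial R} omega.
integral_(partial R) omega = -1

Stokes: integral_partial_R omega = integral_R d omega with d omega = (∂Q/∂x - ∂P/∂y) dx ∧ dy.
  ∂Q/∂x = -y - 3
  ∂P/∂y = x - 6*y
  integrand = ∂Q/∂x - ∂P/∂y = -x + 5*y - 3.
Integrating over R: integral_0^1 integral_0^1 (-x + 5*y - 3) dx dy = -1.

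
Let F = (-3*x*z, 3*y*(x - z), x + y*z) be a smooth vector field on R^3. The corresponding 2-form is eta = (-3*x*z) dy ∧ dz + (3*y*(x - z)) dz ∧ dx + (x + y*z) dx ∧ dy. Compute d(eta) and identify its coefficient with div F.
d(eta) = (3*x + y - 6*z) dx ∧ dy ∧ dz; div F = 3*x + y - 6*z

For a 2-form in R^3 of the form above, applying d gives a 3-form with coefficient ∂P/∂x + ∂Q/∂y + ∂R/∂z:
  ∂P/∂x = -3*z
  ∂Q/∂y = 3*x - 3*z
  ∂R/∂z = y
Sum = 3*x + y - 6*z, which is exactly div F.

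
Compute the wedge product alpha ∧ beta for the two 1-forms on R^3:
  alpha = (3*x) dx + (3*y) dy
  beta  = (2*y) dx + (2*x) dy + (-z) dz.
alpha ∧ beta = (6*x^2 - 6*y^2) dx ∧ dy + (-3*x*z) dx ∧ dz + (-3*y*z) dy ∧ dz

Distribute the wedge, using dx_i ∧ dx_j = -dx_j ∧ dx_i and dx_i ∧ dx_i = 0. For each pair (i, j) with i < j, the coefficient of dx_i ∧ dx_j in alpha ∧ beta is (alpha_i * beta_j - alpha_j * beta_i). Collecting: alpha ∧ beta = (6*x^2 - 6*y^2) dx ∧ dy + (-3*x*z) dx ∧ dz + (-3*y*z) dy ∧ dz.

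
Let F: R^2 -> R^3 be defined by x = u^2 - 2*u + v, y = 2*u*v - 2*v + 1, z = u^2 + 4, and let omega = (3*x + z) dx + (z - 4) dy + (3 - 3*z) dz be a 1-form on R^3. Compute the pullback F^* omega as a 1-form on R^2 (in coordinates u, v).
F^* omega = (2*u^3 + 2*u^2*v - 20*u^2 + 6*u*v + 2*u - 6*v - 8) du + (2*u^3 + 2*u^2 - 6*u + 3*v + 4) dv

Using F^*(f dg) = (f ∘ F) d(g ∘ F), substitute each coordinate x_i by F_i(u, v) in f_i, and replace dx_i by d F_i = (∂F_i/∂u) du + (∂F_i/∂v) dv.
  For the x component: f_1(F) = 4*u^2 - 6*u + 3*v + 4; d F_1 = (2*u - 2) du + (1) dv
  For the y component: f_2(F) = u^2; d F_2 = (2*v) du + (2*u - 2) dv
  For the z component: f_3(F) = -3*u^2 - 9; d F_3 = (2*u) du + (0) dv
Combining and collecting du, dv coefficients:
  coeff of du: 2*u^3 + 2*u^2*v - 20*u^2 + 6*u*v + 2*u - 6*v - 8
  coeff of dv: 2*u^3 + 2*u^2 - 6*u + 3*v + 4
F^* omega = (2*u^3 + 2*u^2*v - 20*u^2 + 6*u*v + 2*u - 6*v - 8) du + (2*u^3 + 2*u^2 - 6*u + 3*v + 4) dv.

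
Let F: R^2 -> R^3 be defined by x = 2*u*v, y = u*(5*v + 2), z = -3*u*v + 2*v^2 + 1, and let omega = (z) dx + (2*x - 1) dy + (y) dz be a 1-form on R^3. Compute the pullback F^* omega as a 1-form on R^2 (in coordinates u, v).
F^* omega = (-u*v^2 + 2*u*v + 4*v^3 - 3*v - 2) du + (u*(-u*v - 6*u + 24*v^2 + 8*v - 3)) dv

Using F^*(f dg) = (f ∘ F) d(g ∘ F), substitute each coordinate x_i by F_i(u, v) in f_i, and replace dx_i by d F_i = (∂F_i/∂u) du + (∂F_i/∂v) dv.
  For the x component: f_1(F) = -3*u*v + 2*v^2 + 1; d F_1 = (2*v) du + (2*u) dv
  For the y component: f_2(F) = 4*u*v - 1; d F_2 = (5*v + 2) du + (5*u) dv
  For the z component: f_3(F) = u*(5*v + 2); d F_3 = (-3*v) du + (-3*u + 4*v) dv
Combining and collecting du, dv coefficients:
  coeff of du: -u*v^2 + 2*u*v + 4*v^3 - 3*v - 2
  coeff of dv: u*(-u*v - 6*u + 24*v^2 + 8*v - 3)
F^* omega = (-u*v^2 + 2*u*v + 4*v^3 - 3*v - 2) du + (u*(-u*v - 6*u + 24*v^2 + 8*v - 3)) dv.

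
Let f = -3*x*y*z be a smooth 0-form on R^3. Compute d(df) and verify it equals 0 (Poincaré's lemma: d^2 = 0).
d(df) = 0

Step 1: df = sum_i (∂f/∂x_i) dx_i = (-3*y*z) dx + (-3*x*z) dy + (-3*x*y) dz.
Step 2: Apply d again. Using the 1-form formula, the coefficient of dx ∧ dy in d(df) is ∂^2 f/∂x ∂y - ∂^2 f/∂y ∂x = (-3*z) - (-3*z) = 0 (equality of mixed partials for smooth f).
Similarly for dx ∧ dz and dy ∧ dz — all coefficients vanish. So d(df) = 0.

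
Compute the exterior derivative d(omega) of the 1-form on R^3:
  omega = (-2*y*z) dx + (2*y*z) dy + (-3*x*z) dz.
d(omega) = (2*z) dx ∧ dy + (2*y - 3*z) dx ∧ dz + (-2*y) dy ∧ dz

For a 1-form omega = sum_i f_i dx_i, the exterior derivative is
  d(omega) = sum_{i < j} (∂f_j/∂x_i - ∂f_i/∂x_j) dx_i ∧ dx_j.
  coefficient of dx ∧ dy: ∂f_2/∂x - ∂f_1/∂y = ∂(2*y*z)/∂x - ∂(-2*y*z)/∂y = 2*z
  coefficient of dx ∧ dz: ∂f_3/∂x - ∂f_1/∂z = ∂(-3*x*z)/∂x - ∂(-2*y*z)/∂z = 2*y - 3*z
  coefficient of dy ∧ dz: ∂f_3/∂y - ∂f_2/∂z = ∂(-3*x*z)/∂y - ∂(2*y*z)/∂z = -2*y
Assembling: d(omega) = (2*z) dx ∧ dy + (2*y - 3*z) dx ∧ dz + (-2*y) dy ∧ dz.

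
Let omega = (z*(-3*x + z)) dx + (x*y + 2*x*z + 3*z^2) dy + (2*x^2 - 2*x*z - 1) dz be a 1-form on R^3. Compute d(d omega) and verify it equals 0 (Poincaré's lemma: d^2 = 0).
d(d omega) = 0

Step 1: d omega = sum_{i<j} (∂f_j/∂x_i - ∂f_i/∂x_j) dx_i ∧ dx_j:
  coeff of dx ∧ dy: y + 2*z
  coeff of dx ∧ dz: 7*x - 4*z
  coeff of dy ∧ dz: -2*x - 6*z
Step 2: Apply d again to each 2-form coefficient. The only possible 3-form in R^3 is dx ∧ dy ∧ dz, with coefficient
  ∂(coeff of dy∧dz)/∂x - ∂(coeff of dx∧dz)/∂y + ∂(coeff of dx∧dy)/∂z
  = ∂/∂x (-2*x - 6*z) - ∂/∂y (7*x - 4*z) + ∂/∂z (y + 2*z).
Each of these terms simplifies to sums of mixed partials that cancel in pairs. The result is 0 (by equality of mixed partials for smooth functions — Schwarz / Clairaut).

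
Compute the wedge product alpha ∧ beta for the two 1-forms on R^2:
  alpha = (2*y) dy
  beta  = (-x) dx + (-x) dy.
alpha ∧ beta = (2*x*y) dx ∧ dy

Distribute the wedge, using dx_i ∧ dx_j = -dx_j ∧ dx_i and dx_i ∧ dx_i = 0. For each pair (i, j) with i < j, the coefficient of dx_i ∧ dx_j in alpha ∧ beta is (alpha_i * beta_j - alpha_j * beta_i). Collecting: alpha ∧ beta = (2*x*y) dx ∧ dy.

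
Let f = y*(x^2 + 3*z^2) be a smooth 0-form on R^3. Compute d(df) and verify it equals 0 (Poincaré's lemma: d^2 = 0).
d(df) = 0

Step 1: df = sum_i (∂f/∂x_i) dx_i = (2*x*y) dx + (x^2 + 3*z^2) dy + (6*y*z) dz.
Step 2: Apply d again. Using the 1-form formula, the coefficient of dx ∧ dy in d(df) is ∂^2 f/∂x ∂y - ∂^2 f/∂y ∂x = (2*x) - (2*x) = 0 (equality of mixed partials for smooth f).
Similarly for dx ∧ dz and dy ∧ dz — all coefficients vanish. So d(df) = 0.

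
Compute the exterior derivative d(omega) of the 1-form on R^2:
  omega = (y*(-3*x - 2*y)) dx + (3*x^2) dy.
d(omega) = (9*x + 4*y) dx ∧ dy

For a 1-form omega = sum_i f_i dx_i, the exterior derivative is
  d(omega) = sum_{i < j} (∂f_j/∂x_i - ∂f_i/∂x_j) dx_i ∧ dx_j.
  coefficient of dx ∧ dy: ∂f_2/∂x - ∂f_1/∂y = ∂(3*x^2)/∂x - ∂(y*(-3*x - 2*y))/∂y = 9*x + 4*y
Assembling: d(omega) = (9*x + 4*y) dx ∧ dy.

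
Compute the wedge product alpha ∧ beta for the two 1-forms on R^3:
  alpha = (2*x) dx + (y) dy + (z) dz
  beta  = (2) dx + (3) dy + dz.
alpha ∧ beta = (6*x - 2*y) dx ∧ dy + (2*x - 2*z) dx ∧ dz + (y - 3*z) dy ∧ dz

Distribute the wedge, using dx_i ∧ dx_j = -dx_j ∧ dx_i and dx_i ∧ dx_i = 0. For each pair (i, j) with i < j, the coefficient of dx_i ∧ dx_j in alpha ∧ beta is (alpha_i * beta_j - alpha_j * beta_i). Collecting: alpha ∧ beta = (6*x - 2*y) dx ∧ dy + (2*x - 2*z) dx ∧ dz + (y - 3*z) dy ∧ dz.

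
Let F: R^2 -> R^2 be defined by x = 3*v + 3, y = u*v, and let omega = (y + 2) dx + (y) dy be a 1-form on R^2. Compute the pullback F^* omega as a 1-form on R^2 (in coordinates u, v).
F^* omega = (u*v^2) du + (u^2*v + 3*u*v + 6) dv

Using F^*(f dg) = (f ∘ F) d(g ∘ F), substitute each coordinate x_i by F_i(u, v) in f_i, and replace dx_i by d F_i = (∂F_i/∂u) du + (∂F_i/∂v) dv.
  For the x component: f_1(F) = u*v + 2; d F_1 = (0) du + (3) dv
  For the y component: f_2(F) = u*v; d F_2 = (v) du + (u) dv
Combining and collecting du, dv coefficients:
  coeff of du: u*v^2
  coeff of dv: u^2*v + 3*u*v + 6
F^* omega = (u*v^2) du + (u^2*v + 3*u*v + 6) dv.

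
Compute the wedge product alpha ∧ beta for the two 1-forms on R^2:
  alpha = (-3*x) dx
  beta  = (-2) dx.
alpha ∧ beta = 0

Distribute the wedge, using dx_i ∧ dx_j = -dx_j ∧ dx_i and dx_i ∧ dx_i = 0. For each pair (i, j) with i < j, the coefficient of dx_i ∧ dx_j in alpha ∧ beta is (alpha_i * beta_j - alpha_j * beta_i). Collecting: alpha ∧ beta = 0.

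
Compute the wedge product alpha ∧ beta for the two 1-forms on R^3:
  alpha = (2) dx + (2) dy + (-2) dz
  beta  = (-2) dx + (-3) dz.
alpha ∧ beta = (-10) dx ∧ dz + (4) dx ∧ dy + (-6) dy ∧ dz

Distribute the wedge, using dx_i ∧ dx_j = -dx_j ∧ dx_i and dx_i ∧ dx_i = 0. For each pair (i, j) with i < j, the coefficient of dx_i ∧ dx_j in alpha ∧ beta is (alpha_i * beta_j - alpha_j * beta_i). Collecting: alpha ∧ beta = (-10) dx ∧ dz + (4) dx ∧ dy + (-6) dy ∧ dz.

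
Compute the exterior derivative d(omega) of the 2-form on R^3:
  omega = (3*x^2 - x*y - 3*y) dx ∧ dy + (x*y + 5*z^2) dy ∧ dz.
d(omega) = (y) dx ∧ dy ∧ dz

For a 2-form omega = sum_{i<j} g_{ij} dx_i ∧ dx_j, the exterior derivative is
  d(omega) = sum_{i<j} d(g_{ij}) ∧ dx_i ∧ dx_j = sum_{i<j, k} (∂g_{ij}/∂x_k) dx_k ∧ dx_i ∧ dx_j.
Expand each term, using dx_k ∧ dx_i ∧ dx_j = sgn(permutation) dx_{(a)} ∧ dx_{(b)} ∧ dx_{(c)} with (a < b < c) sorted:
  d(x*y + 5*z^2) includes (∂/∂x)(x*y + 5*z^2) dx = (y) dx, which multiplied by dy ∧ dz gives (y) dx ∧ dy ∧ dz
Collecting like 3-forms: d(omega) = (y) dx ∧ dy ∧ dz.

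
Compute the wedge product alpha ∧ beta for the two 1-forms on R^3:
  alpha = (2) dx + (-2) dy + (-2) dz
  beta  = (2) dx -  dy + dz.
alpha ∧ beta = (2) dx ∧ dy + (6) dx ∧ dz + (-4) dy ∧ dz

Distribute the wedge, using dx_i ∧ dx_j = -dx_j ∧ dx_i and dx_i ∧ dx_i = 0. For each pair (i, j) with i < j, the coefficient of dx_i ∧ dx_j in alpha ∧ beta is (alpha_i * beta_j - alpha_j * beta_i). Collecting: alpha ∧ beta = (2) dx ∧ dy + (6) dx ∧ dz + (-4) dy ∧ dz.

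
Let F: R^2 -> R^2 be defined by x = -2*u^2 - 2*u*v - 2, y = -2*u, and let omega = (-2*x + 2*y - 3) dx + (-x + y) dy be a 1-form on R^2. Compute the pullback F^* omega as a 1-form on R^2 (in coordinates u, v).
F^* omega = (-16*u^3 - 24*u^2*v + 12*u^2 - 8*u*v^2 + 4*u*v - 2*v - 4) du + (2*u*(-4*u^2 - 4*u*v + 4*u - 1)) dv

Using F^*(f dg) = (f ∘ F) d(g ∘ F), substitute each coordinate x_i by F_i(u, v) in f_i, and replace dx_i by d F_i = (∂F_i/∂u) du + (∂F_i/∂v) dv.
  For the x component: f_1(F) = 4*u^2 + 4*u*v - 4*u + 1; d F_1 = (-4*u - 2*v) du + (-2*u) dv
  For the y component: f_2(F) = 2*u^2 + 2*u*v - 2*u + 2; d F_2 = (-2) du + (0) dv
Combining and collecting du, dv coefficients:
  coeff of du: -16*u^3 - 24*u^2*v + 12*u^2 - 8*u*v^2 + 4*u*v - 2*v - 4
  coeff of dv: 2*u*(-4*u^2 - 4*u*v + 4*u - 1)
F^* omega = (-16*u^3 - 24*u^2*v + 12*u^2 - 8*u*v^2 + 4*u*v - 2*v - 4) du + (2*u*(-4*u^2 - 4*u*v + 4*u - 1)) dv.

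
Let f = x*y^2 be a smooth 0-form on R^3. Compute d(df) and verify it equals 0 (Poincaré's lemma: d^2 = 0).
d(df) = 0

Step 1: df = sum_i (∂f/∂x_i) dx_i = (y^2) dx + (2*x*y) dy + (0) dz.
Step 2: Apply d again. Using the 1-form formula, the coefficient of dx ∧ dy in d(df) is ∂^2 f/∂x ∂y - ∂^2 f/∂y ∂x = (2*y) - (2*y) = 0 (equality of mixed partials for smooth f).
Similarly for dx ∧ dz and dy ∧ dz — all coefficients vanish. So d(df) = 0.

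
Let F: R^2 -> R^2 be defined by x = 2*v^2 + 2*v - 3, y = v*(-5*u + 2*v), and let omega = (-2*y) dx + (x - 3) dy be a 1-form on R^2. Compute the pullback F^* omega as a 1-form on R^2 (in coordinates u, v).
F^* omega = (10*v*(-v^2 - v + 3)) du + (30*u*v^2 + 10*u*v + 30*u - 8*v^3 - 24*v) dv

Using F^*(f dg) = (f ∘ F) d(g ∘ F), substitute each coordinate x_i by F_i(u, v) in f_i, and replace dx_i by d F_i = (∂F_i/∂u) du + (∂F_i/∂v) dv.
  For the x component: f_1(F) = 2*v*(5*u - 2*v); d F_1 = (0) du + (4*v + 2) dv
  For the y component: f_2(F) = 2*v^2 + 2*v - 6; d F_2 = (-5*v) du + (-5*u + 4*v) dv
Combining and collecting du, dv coefficients:
  coeff of du: 10*v*(-v^2 - v + 3)
  coeff of dv: 30*u*v^2 + 10*u*v + 30*u - 8*v^3 - 24*v
F^* omega = (10*v*(-v^2 - v + 3)) du + (30*u*v^2 + 10*u*v + 30*u - 8*v^3 - 24*v) dv.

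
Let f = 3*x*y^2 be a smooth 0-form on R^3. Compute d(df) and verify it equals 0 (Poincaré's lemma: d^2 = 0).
d(df) = 0

Step 1: df = sum_i (∂f/∂x_i) dx_i = (3*y^2) dx + (6*x*y) dy + (0) dz.
Step 2: Apply d again. Using the 1-form formula, the coefficient of dx ∧ dy in d(df) is ∂^2 f/∂x ∂y - ∂^2 f/∂y ∂x = (6*y) - (6*y) = 0 (equality of mixed partials for smooth f).
Similarly for dx ∧ dz and dy ∧ dz — all coefficients vanish. So d(df) = 0.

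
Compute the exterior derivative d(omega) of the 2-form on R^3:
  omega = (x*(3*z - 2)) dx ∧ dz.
d(omega) = 0

For a 2-form omega = sum_{i<j} g_{ij} dx_i ∧ dx_j, the exterior derivative is
  d(omega) = sum_{i<j} d(g_{ij}) ∧ dx_i ∧ dx_j = sum_{i<j, k} (∂g_{ij}/∂x_k) dx_k ∧ dx_i ∧ dx_j.
Expand each term, using dx_k ∧ dx_i ∧ dx_j = sgn(permutation) dx_{(a)} ∧ dx_{(b)} ∧ dx_{(c)} with (a < b < c) sorted:

Collecting like 3-forms: d(omega) = 0.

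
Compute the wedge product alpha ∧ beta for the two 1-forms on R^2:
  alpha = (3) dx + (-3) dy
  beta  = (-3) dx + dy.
alpha ∧ beta = (-6) dx ∧ dy

Distribute the wedge, using dx_i ∧ dx_j = -dx_j ∧ dx_i and dx_i ∧ dx_i = 0. For each pair (i, j) with i < j, the coefficient of dx_i ∧ dx_j in alpha ∧ beta is (alpha_i * beta_j - alpha_j * beta_i). Collecting: alpha ∧ beta = (-6) dx ∧ dy.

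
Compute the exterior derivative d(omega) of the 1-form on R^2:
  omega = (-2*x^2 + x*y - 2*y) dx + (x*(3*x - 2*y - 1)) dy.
d(omega) = (5*x - 2*y + 1) dx ∧ dy

For a 1-form omega = sum_i f_i dx_i, the exterior derivative is
  d(omega) = sum_{i < j} (∂f_j/∂x_i - ∂f_i/∂x_j) dx_i ∧ dx_j.
  coefficient of dx ∧ dy: ∂f_2/∂x - ∂f_1/∂y = ∂(x*(3*x - 2*y - 1))/∂x - ∂(-2*x^2 + x*y - 2*y)/∂y = 5*x - 2*y + 1
Assembling: d(omega) = (5*x - 2*y + 1) dx ∧ dy.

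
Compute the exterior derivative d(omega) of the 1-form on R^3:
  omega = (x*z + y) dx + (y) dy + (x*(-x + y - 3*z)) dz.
d(omega) = (-1) dx ∧ dy + (-3*x + y - 3*z) dx ∧ dz + (x) dy ∧ dz

For a 1-form omega = sum_i f_i dx_i, the exterior derivative is
  d(omega) = sum_{i < j} (∂f_j/∂x_i - ∂f_i/∂x_j) dx_i ∧ dx_j.
  coefficient of dx ∧ dy: ∂f_2/∂x - ∂f_1/∂y = ∂(y)/∂x - ∂(x*z + y)/∂y = -1
  coefficient of dx ∧ dz: ∂f_3/∂x - ∂f_1/∂z = ∂(x*(-x + y - 3*z))/∂x - ∂(x*z + y)/∂z = -3*x + y - 3*z
  coefficient of dy ∧ dz: ∂f_3/∂y - ∂f_2/∂z = ∂(x*(-x + y - 3*z))/∂y - ∂(y)/∂z = x
Assembling: d(omega) = (-1) dx ∧ dy + (-3*x + y - 3*z) dx ∧ dz + (x) dy ∧ dz.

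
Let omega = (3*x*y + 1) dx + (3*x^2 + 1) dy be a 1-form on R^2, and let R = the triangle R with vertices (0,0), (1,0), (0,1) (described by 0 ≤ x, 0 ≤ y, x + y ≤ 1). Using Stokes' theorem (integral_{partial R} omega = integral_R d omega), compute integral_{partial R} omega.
integral_(partial R) omega = 1/2

Stokes: integral_partial_R omega = integral_R d omega with d omega = (∂Q/∂x - ∂P/∂y) dx ∧ dy.
  ∂Q/∂x = 6*x
  ∂P/∂y = 3*x
  integrand = ∂Q/∂x - ∂P/∂y = 3*x.
Integrating over R: integral_0^1 integral_0^{1-x} (3*x) dy dx = 1/2.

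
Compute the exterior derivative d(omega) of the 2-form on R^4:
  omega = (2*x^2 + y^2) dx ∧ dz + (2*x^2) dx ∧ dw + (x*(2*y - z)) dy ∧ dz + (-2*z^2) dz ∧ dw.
d(omega) = (-z) dx ∧ dy ∧ dz

For a 2-form omega = sum_{i<j} g_{ij} dx_i ∧ dx_j, the exterior derivative is
  d(omega) = sum_{i<j} d(g_{ij}) ∧ dx_i ∧ dx_j = sum_{i<j, k} (∂g_{ij}/∂x_k) dx_k ∧ dx_i ∧ dx_j.
Expand each term, using dx_k ∧ dx_i ∧ dx_j = sgn(permutation) dx_{(a)} ∧ dx_{(b)} ∧ dx_{(c)} with (a < b < c) sorted:
  d(2*x^2 + y^2) includes (∂/∂y)(2*x^2 + y^2) dy = (2*y) dy, which multiplied by dx ∧ dz gives (-2*y) dx ∧ dy ∧ dz
  d(x*(2*y - z)) includes (∂/∂x)(x*(2*y - z)) dx = (2*y - z) dx, which multiplied by dy ∧ dz gives (2*y - z) dx ∧ dy ∧ dz
Collecting like 3-forms: d(omega) = (-z) dx ∧ dy ∧ dz.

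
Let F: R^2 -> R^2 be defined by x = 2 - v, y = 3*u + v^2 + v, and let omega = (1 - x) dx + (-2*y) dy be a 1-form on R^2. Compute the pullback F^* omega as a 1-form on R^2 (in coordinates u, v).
F^* omega = (-18*u - 6*v^2 - 6*v) du + (-12*u*v - 6*u - 4*v^3 - 6*v^2 - 3*v + 1) dv

Using F^*(f dg) = (f ∘ F) d(g ∘ F), substitute each coordinate x_i by F_i(u, v) in f_i, and replace dx_i by d F_i = (∂F_i/∂u) du + (∂F_i/∂v) dv.
  For the x component: f_1(F) = v - 1; d F_1 = (0) du + (-1) dv
  For the y component: f_2(F) = -6*u - 2*v^2 - 2*v; d F_2 = (3) du + (2*v + 1) dv
Combining and collecting du, dv coefficients:
  coeff of du: -18*u - 6*v^2 - 6*v
  coeff of dv: -12*u*v - 6*u - 4*v^3 - 6*v^2 - 3*v + 1
F^* omega = (-18*u - 6*v^2 - 6*v) du + (-12*u*v - 6*u - 4*v^3 - 6*v^2 - 3*v + 1) dv.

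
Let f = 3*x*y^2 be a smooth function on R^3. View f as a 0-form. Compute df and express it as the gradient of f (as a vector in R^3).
df = (3*y^2) dx + (6*x*y) dy + (0) dz; grad f = (3*y^2, 6*x*y, 0)

For a 0-form f, d f = (∂f/∂x) dx + (∂f/∂y) dy + (∂f/∂z) dz. The components of the vector representation are exactly the entries of grad f in Cartesian coordinates:
  ∂f/∂x = 3*y^2
  ∂f/∂y = 6*x*y
  ∂f/∂z = 0.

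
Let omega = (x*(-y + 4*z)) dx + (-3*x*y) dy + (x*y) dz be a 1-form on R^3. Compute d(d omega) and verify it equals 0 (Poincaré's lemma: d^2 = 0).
d(d omega) = 0

Step 1: d omega = sum_{i<j} (∂f_j/∂x_i - ∂f_i/∂x_j) dx_i ∧ dx_j:
  coeff of dx ∧ dy: x - 3*y
  coeff of dx ∧ dz: -4*x + y
  coeff of dy ∧ dz: x
Step 2: Apply d again to each 2-form coefficient. The only possible 3-form in R^3 is dx ∧ dy ∧ dz, with coefficient
  ∂(coeff of dy∧dz)/∂x - ∂(coeff of dx∧dz)/∂y + ∂(coeff of dx∧dy)/∂z
  = ∂/∂x (x) - ∂/∂y (-4*x + y) + ∂/∂z (x - 3*y).
Each of these terms simplifies to sums of mixed partials that cancel in pairs. The result is 0 (by equality of mixed partials for smooth functions — Schwarz / Clairaut).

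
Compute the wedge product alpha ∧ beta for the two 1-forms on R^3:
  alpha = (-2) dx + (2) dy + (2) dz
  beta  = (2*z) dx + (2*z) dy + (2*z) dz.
alpha ∧ beta = (-8*z) dx ∧ dy + (-8*z) dx ∧ dz

Distribute the wedge, using dx_i ∧ dx_j = -dx_j ∧ dx_i and dx_i ∧ dx_i = 0. For each pair (i, j) with i < j, the coefficient of dx_i ∧ dx_j in alpha ∧ beta is (alpha_i * beta_j - alpha_j * beta_i). Collecting: alpha ∧ beta = (-8*z) dx ∧ dy + (-8*z) dx ∧ dz.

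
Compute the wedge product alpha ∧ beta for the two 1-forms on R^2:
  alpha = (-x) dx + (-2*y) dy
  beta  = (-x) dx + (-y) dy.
alpha ∧ beta = (-x*y) dx ∧ dy

Distribute the wedge, using dx_i ∧ dx_j = -dx_j ∧ dx_i and dx_i ∧ dx_i = 0. For each pair (i, j) with i < j, the coefficient of dx_i ∧ dx_j in alpha ∧ beta is (alpha_i * beta_j - alpha_j * beta_i). Collecting: alpha ∧ beta = (-x*y) dx ∧ dy.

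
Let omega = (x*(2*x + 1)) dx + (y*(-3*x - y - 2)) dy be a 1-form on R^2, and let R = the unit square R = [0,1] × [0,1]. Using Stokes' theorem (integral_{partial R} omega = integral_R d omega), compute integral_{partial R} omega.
integral_(partial R) omega = -3/2

Stokes: integral_partial_R omega = integral_R d omega with d omega = (∂Q/∂x - ∂P/∂y) dx ∧ dy.
  ∂Q/∂x = -3*y
  ∂P/∂y = 0
  integrand = ∂Q/∂x - ∂P/∂y = -3*y.
Integrating over R: integral_0^1 integral_0^1 (-3*y) dx dy = -3/2.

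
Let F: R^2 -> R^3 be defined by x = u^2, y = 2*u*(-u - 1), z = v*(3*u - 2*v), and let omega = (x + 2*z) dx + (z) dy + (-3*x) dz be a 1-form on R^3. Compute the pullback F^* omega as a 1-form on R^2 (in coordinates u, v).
F^* omega = (2*u^3 - 9*u^2*v - 6*u*v + 4*v^2) du + (u^2*(-9*u + 12*v)) dv

Using F^*(f dg) = (f ∘ F) d(g ∘ F), substitute each coordinate x_i by F_i(u, v) in f_i, and replace dx_i by d F_i = (∂F_i/∂u) du + (∂F_i/∂v) dv.
  For the x component: f_1(F) = u^2 + 6*u*v - 4*v^2; d F_1 = (2*u) du + (0) dv
  For the y component: f_2(F) = v*(3*u - 2*v); d F_2 = (-4*u - 2) du + (0) dv
  For the z component: f_3(F) = -3*u^2; d F_3 = (3*v) du + (3*u - 4*v) dv
Combining and collecting du, dv coefficients:
  coeff of du: 2*u^3 - 9*u^2*v - 6*u*v + 4*v^2
  coeff of dv: u^2*(-9*u + 12*v)
F^* omega = (2*u^3 - 9*u^2*v - 6*u*v + 4*v^2) du + (u^2*(-9*u + 12*v)) dv.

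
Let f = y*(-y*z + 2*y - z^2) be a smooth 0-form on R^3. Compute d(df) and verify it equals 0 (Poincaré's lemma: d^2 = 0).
d(df) = 0

Step 1: df = sum_i (∂f/∂x_i) dx_i = (0) dx + (-2*y*z + 4*y - z^2) dy + (y*(-y - 2*z)) dz.
Step 2: Apply d again. Using the 1-form formula, the coefficient of dx ∧ dy in d(df) is ∂^2 f/∂x ∂y - ∂^2 f/∂y ∂x = (0) - (0) = 0 (equality of mixed partials for smooth f).
Similarly for dx ∧ dz and dy ∧ dz — all coefficients vanish. So d(df) = 0.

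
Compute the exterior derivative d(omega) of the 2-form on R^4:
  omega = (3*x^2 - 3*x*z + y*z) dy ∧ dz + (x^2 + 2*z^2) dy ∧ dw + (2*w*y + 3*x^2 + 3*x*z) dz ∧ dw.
d(omega) = (6*x - 3*z) dx ∧ dy ∧ dz + (2*x) dx ∧ dy ∧ dw + (2*w - 4*z) dy ∧ dz ∧ dw + (6*x + 3*z) dx ∧ dz ∧ dw

For a 2-form omega = sum_{i<j} g_{ij} dx_i ∧ dx_j, the exterior derivative is
  d(omega) = sum_{i<j} d(g_{ij}) ∧ dx_i ∧ dx_j = sum_{i<j, k} (∂g_{ij}/∂x_k) dx_k ∧ dx_i ∧ dx_j.
Expand each term, using dx_k ∧ dx_i ∧ dx_j = sgn(permutation) dx_{(a)} ∧ dx_{(b)} ∧ dx_{(c)} with (a < b < c) sorted:
  d(3*x^2 - 3*x*z + y*z) includes (∂/∂x)(3*x^2 - 3*x*z + y*z) dx = (6*x - 3*z) dx, which multiplied by dy ∧ dz gives (6*x - 3*z) dx ∧ dy ∧ dz
  d(x^2 + 2*z^2) includes (∂/∂x)(x^2 + 2*z^2) dx = (2*x) dx, which multiplied by dy ∧ dw gives (2*x) dx ∧ dy ∧ dw
  d(x^2 + 2*z^2) includes (∂/∂z)(x^2 + 2*z^2) dz = (4*z) dz, which multiplied by dy ∧ dw gives (-4*z) dy ∧ dz ∧ dw
  d(2*w*y + 3*x^2 + 3*x*z) includes (∂/∂x)(2*w*y + 3*x^2 + 3*x*z) dx = (6*x + 3*z) dx, which multiplied by dz ∧ dw gives (6*x + 3*z) dx ∧ dz ∧ dw
  d(2*w*y + 3*x^2 + 3*x*z) includes (∂/∂y)(2*w*y + 3*x^2 + 3*x*z) dy = (2*w) dy, which multiplied by dz ∧ dw gives (2*w) dy ∧ dz ∧ dw
Collecting like 3-forms: d(omega) = (6*x - 3*z) dx ∧ dy ∧ dz + (2*x) dx ∧ dy ∧ dw + (2*w - 4*z) dy ∧ dz ∧ dw + (6*x + 3*z) dx ∧ dz ∧ dw.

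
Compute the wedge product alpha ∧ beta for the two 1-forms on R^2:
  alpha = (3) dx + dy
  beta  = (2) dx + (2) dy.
alpha ∧ beta = (4) dx ∧ dy

Distribute the wedge, using dx_i ∧ dx_j = -dx_j ∧ dx_i and dx_i ∧ dx_i = 0. For each pair (i, j) with i < j, the coefficient of dx_i ∧ dx_j in alpha ∧ beta is (alpha_i * beta_j - alpha_j * beta_i). Collecting: alpha ∧ beta = (4) dx ∧ dy.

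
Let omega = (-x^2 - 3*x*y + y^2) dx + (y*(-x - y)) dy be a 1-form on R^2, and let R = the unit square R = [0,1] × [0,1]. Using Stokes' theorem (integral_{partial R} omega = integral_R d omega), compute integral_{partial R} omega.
integral_(partial R) omega = 0

Stokes: integral_partial_R omega = integral_R d omega with d omega = (∂Q/∂x - ∂P/∂y) dx ∧ dy.
  ∂Q/∂x = -y
  ∂P/∂y = -3*x + 2*y
  integrand = ∂Q/∂x - ∂P/∂y = 3*x - 3*y.
Integrating over R: integral_0^1 integral_0^1 (3*x - 3*y) dx dy = 0.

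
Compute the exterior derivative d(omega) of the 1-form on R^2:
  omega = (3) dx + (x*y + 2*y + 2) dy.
d(omega) = (y) dx ∧ dy

For a 1-form omega = sum_i f_i dx_i, the exterior derivative is
  d(omega) = sum_{i < j} (∂f_j/∂x_i - ∂f_i/∂x_j) dx_i ∧ dx_j.
  coefficient of dx ∧ dy: ∂f_2/∂x - ∂f_1/∂y = ∂(x*y + 2*y + 2)/∂x - ∂(3)/∂y = y
Assembling: d(omega) = (y) dx ∧ dy.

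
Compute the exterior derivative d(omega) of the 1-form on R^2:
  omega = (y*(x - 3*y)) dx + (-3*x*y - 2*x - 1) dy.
d(omega) = (-x + 3*y - 2) dx ∧ dy

For a 1-form omega = sum_i f_i dx_i, the exterior derivative is
  d(omega) = sum_{i < j} (∂f_j/∂x_i - ∂f_i/∂x_j) dx_i ∧ dx_j.
  coefficient of dx ∧ dy: ∂f_2/∂x - ∂f_1/∂y = ∂(-3*x*y - 2*x - 1)/∂x - ∂(y*(x - 3*y))/∂y = -x + 3*y - 2
Assembling: d(omega) = (-x + 3*y - 2) dx ∧ dy.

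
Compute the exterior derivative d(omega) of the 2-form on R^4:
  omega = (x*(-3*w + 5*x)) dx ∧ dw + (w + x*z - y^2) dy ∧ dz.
d(omega) = (z) dx ∧ dy ∧ dz + (1) dy ∧ dz ∧ dw

For a 2-form omega = sum_{i<j} g_{ij} dx_i ∧ dx_j, the exterior derivative is
  d(omega) = sum_{i<j} d(g_{ij}) ∧ dx_i ∧ dx_j = sum_{i<j, k} (∂g_{ij}/∂x_k) dx_k ∧ dx_i ∧ dx_j.
Expand each term, using dx_k ∧ dx_i ∧ dx_j = sgn(permutation) dx_{(a)} ∧ dx_{(b)} ∧ dx_{(c)} with (a < b < c) sorted:
  d(w + x*z - y^2) includes (∂/∂x)(w + x*z - y^2) dx = (z) dx, which multiplied by dy ∧ dz gives (z) dx ∧ dy ∧ dz
  d(w + x*z - y^2) includes (∂/∂w)(w + x*z - y^2) dw = (1) dw, which multiplied by dy ∧ dz gives (1) dy ∧ dz ∧ dw
Collecting like 3-forms: d(omega) = (z) dx ∧ dy ∧ dz + (1) dy ∧ dz ∧ dw.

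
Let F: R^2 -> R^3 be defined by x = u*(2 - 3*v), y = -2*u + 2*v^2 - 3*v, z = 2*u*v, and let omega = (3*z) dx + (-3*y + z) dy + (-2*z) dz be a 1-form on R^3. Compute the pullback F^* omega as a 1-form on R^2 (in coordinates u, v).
F^* omega = (-26*u*v^2 + 8*u*v - 12*u + 12*v^2 - 18*v) du + (-26*u^2*v + 8*u*v^2 + 18*u*v - 18*u - 24*v^3 + 54*v^2 - 27*v) dv

Using F^*(f dg) = (f ∘ F) d(g ∘ F), substitute each coordinate x_i by F_i(u, v) in f_i, and replace dx_i by d F_i = (∂F_i/∂u) du + (∂F_i/∂v) dv.
  For the x component: f_1(F) = 6*u*v; d F_1 = (2 - 3*v) du + (-3*u) dv
  For the y component: f_2(F) = 2*u*v + 6*u - 6*v^2 + 9*v; d F_2 = (-2) du + (4*v - 3) dv
  For the z component: f_3(F) = -4*u*v; d F_3 = (2*v) du + (2*u) dv
Combining and collecting du, dv coefficients:
  coeff of du: -26*u*v^2 + 8*u*v - 12*u + 12*v^2 - 18*v
  coeff of dv: -26*u^2*v + 8*u*v^2 + 18*u*v - 18*u - 24*v^3 + 54*v^2 - 27*v
F^* omega = (-26*u*v^2 + 8*u*v - 12*u + 12*v^2 - 18*v) du + (-26*u^2*v + 8*u*v^2 + 18*u*v - 18*u - 24*v^3 + 54*v^2 - 27*v) dv.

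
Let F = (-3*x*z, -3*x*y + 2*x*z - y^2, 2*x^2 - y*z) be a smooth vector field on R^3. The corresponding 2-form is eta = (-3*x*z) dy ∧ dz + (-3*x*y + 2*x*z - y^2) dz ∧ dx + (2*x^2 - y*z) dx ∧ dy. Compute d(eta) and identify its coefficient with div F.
d(eta) = (-3*x - 3*y - 3*z) dx ∧ dy ∧ dz; div F = -3*x - 3*y - 3*z

For a 2-form in R^3 of the form above, applying d gives a 3-form with coefficient ∂P/∂x + ∂Q/∂y + ∂R/∂z:
  ∂P/∂x = -3*z
  ∂Q/∂y = -3*x - 2*y
  ∂R/∂z = -y
Sum = -3*x - 3*y - 3*z, which is exactly div F.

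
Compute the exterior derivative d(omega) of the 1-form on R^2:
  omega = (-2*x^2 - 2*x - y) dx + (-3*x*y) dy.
d(omega) = (1 - 3*y) dx ∧ dy

For a 1-form omega = sum_i f_i dx_i, the exterior derivative is
  d(omega) = sum_{i < j} (∂f_j/∂x_i - ∂f_i/∂x_j) dx_i ∧ dx_j.
  coefficient of dx ∧ dy: ∂f_2/∂x - ∂f_1/∂y = ∂(-3*x*y)/∂x - ∂(-2*x^2 - 2*x - y)/∂y = 1 - 3*y
Assembling: d(omega) = (1 - 3*y) dx ∧ dy.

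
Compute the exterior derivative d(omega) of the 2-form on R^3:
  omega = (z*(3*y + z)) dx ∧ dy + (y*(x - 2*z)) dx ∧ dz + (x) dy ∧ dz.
d(omega) = (-x + 3*y + 4*z + 1) dx ∧ dy ∧ dz

For a 2-form omega = sum_{i<j} g_{ij} dx_i ∧ dx_j, the exterior derivative is
  d(omega) = sum_{i<j} d(g_{ij}) ∧ dx_i ∧ dx_j = sum_{i<j, k} (∂g_{ij}/∂x_k) dx_k ∧ dx_i ∧ dx_j.
Expand each term, using dx_k ∧ dx_i ∧ dx_j = sgn(permutation) dx_{(a)} ∧ dx_{(b)} ∧ dx_{(c)} with (a < b < c) sorted:
  d(z*(3*y + z)) includes (∂/∂z)(z*(3*y + z)) dz = (3*y + 2*z) dz, which multiplied by dx ∧ dy gives (3*y + 2*z) dx ∧ dy ∧ dz
  d(y*(x - 2*z)) includes (∂/∂y)(y*(x - 2*z)) dy = (x - 2*z) dy, which multiplied by dx ∧ dz gives (-x + 2*z) dx ∧ dy ∧ dz
  d(x) includes (∂/∂x)(x) dx = (1) dx, which multiplied by dy ∧ dz gives (1) dx ∧ dy ∧ dz
Collecting like 3-forms: d(omega) = (-x + 3*y + 4*z + 1) dx ∧ dy ∧ dz.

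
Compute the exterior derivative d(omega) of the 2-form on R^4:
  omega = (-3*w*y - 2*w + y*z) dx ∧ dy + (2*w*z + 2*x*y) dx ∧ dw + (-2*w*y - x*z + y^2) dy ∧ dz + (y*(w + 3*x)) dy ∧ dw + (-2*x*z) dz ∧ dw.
d(omega) = (y - z) dx ∧ dy ∧ dz + (-2*x - 2) dx ∧ dy ∧ dw + (-2*w - 2*z) dx ∧ dz ∧ dw + (-2*y) dy ∧ dz ∧ dw

For a 2-form omega = sum_{i<j} g_{ij} dx_i ∧ dx_j, the exterior derivative is
  d(omega) = sum_{i<j} d(g_{ij}) ∧ dx_i ∧ dx_j = sum_{i<j, k} (∂g_{ij}/∂x_k) dx_k ∧ dx_i ∧ dx_j.
Expand each term, using dx_k ∧ dx_i ∧ dx_j = sgn(permutation) dx_{(a)} ∧ dx_{(b)} ∧ dx_{(c)} with (a < b < c) sorted:
  d(-3*w*y - 2*w + y*z) includes (∂/∂z)(-3*w*y - 2*w + y*z) dz = (y) dz, which multiplied by dx ∧ dy gives (y) dx ∧ dy ∧ dz
  d(-3*w*y - 2*w + y*z) includes (∂/∂w)(-3*w*y - 2*w + y*z) dw = (-3*y - 2) dw, which multiplied by dx ∧ dy gives (-3*y - 2) dx ∧ dy ∧ dw
  d(2*w*z + 2*x*y) includes (∂/∂y)(2*w*z + 2*x*y) dy = (2*x) dy, which multiplied by dx ∧ dw gives (-2*x) dx ∧ dy ∧ dw
  d(2*w*z + 2*x*y) includes (∂/∂z)(2*w*z + 2*x*y) dz = (2*w) dz, which multiplied by dx ∧ dw gives (-2*w) dx ∧ dz ∧ dw
  d(-2*w*y - x*z + y^2) includes (∂/∂x)(-2*w*y - x*z + y^2) dx = (-z) dx, which multiplied by dy ∧ dz gives (-z) dx ∧ dy ∧ dz
  d(-2*w*y - x*z + y^2) includes (∂/∂w)(-2*w*y - x*z + y^2) dw = (-2*y) dw, which multiplied by dy ∧ dz gives (-2*y) dy ∧ dz ∧ dw
  d(y*(w + 3*x)) includes (∂/∂x)(y*(w + 3*x)) dx = (3*y) dx, which multiplied by dy ∧ dw gives (3*y) dx ∧ dy ∧ dw
  d(-2*x*z) includes (∂/∂x)(-2*x*z) dx = (-2*z) dx, which multiplied by dz ∧ dw gives (-2*z) dx ∧ dz ∧ dw
Collecting like 3-forms: d(omega) = (y - z) dx ∧ dy ∧ dz + (-2*x - 2) dx ∧ dy ∧ dw + (-2*w - 2*z) dx ∧ dz ∧ dw + (-2*y) dy ∧ dz ∧ dw.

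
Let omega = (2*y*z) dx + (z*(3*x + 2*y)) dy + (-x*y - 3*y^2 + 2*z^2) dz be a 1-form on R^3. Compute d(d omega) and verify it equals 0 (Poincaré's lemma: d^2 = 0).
d(d omega) = 0

Step 1: d omega = sum_{i<j} (∂f_j/∂x_i - ∂f_i/∂x_j) dx_i ∧ dx_j:
  coeff of dx ∧ dy: z
  coeff of dx ∧ dz: -3*y
  coeff of dy ∧ dz: -4*x - 8*y
Step 2: Apply d again to each 2-form coefficient. The only possible 3-form in R^3 is dx ∧ dy ∧ dz, with coefficient
  ∂(coeff of dy∧dz)/∂x - ∂(coeff of dx∧dz)/∂y + ∂(coeff of dx∧dy)/∂z
  = ∂/∂x (-4*x - 8*y) - ∂/∂y (-3*y) + ∂/∂z (z).
Each of these terms simplifies to sums of mixed partials that cancel in pairs. The result is 0 (by equality of mixed partials for smooth functions — Schwarz / Clairaut).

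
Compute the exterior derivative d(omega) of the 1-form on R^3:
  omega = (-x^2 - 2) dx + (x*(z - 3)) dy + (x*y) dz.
d(omega) = (z - 3) dx ∧ dy + (y) dx ∧ dz

For a 1-form omega = sum_i f_i dx_i, the exterior derivative is
  d(omega) = sum_{i < j} (∂f_j/∂x_i - ∂f_i/∂x_j) dx_i ∧ dx_j.
  coefficient of dx ∧ dy: ∂f_2/∂x - ∂f_1/∂y = ∂(x*(z - 3))/∂x - ∂(-x^2 - 2)/∂y = z - 3
  coefficient of dx ∧ dz: ∂f_3/∂x - ∂f_1/∂z = ∂(x*y)/∂x - ∂(-x^2 - 2)/∂z = y
Assembling: d(omega) = (z - 3) dx ∧ dy + (y) dx ∧ dz.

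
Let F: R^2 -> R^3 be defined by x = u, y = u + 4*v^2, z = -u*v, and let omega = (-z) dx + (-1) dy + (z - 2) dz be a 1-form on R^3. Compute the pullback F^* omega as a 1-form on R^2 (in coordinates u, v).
F^* omega = (u*v^2 + u*v + 2*v - 1) du + (u^2*v + 2*u - 8*v) dv

Using F^*(f dg) = (f ∘ F) d(g ∘ F), substitute each coordinate x_i by F_i(u, v) in f_i, and replace dx_i by d F_i = (∂F_i/∂u) du + (∂F_i/∂v) dv.
  For the x component: f_1(F) = u*v; d F_1 = (1) du + (0) dv
  For the y component: f_2(F) = -1; d F_2 = (1) du + (8*v) dv
  For the z component: f_3(F) = -u*v - 2; d F_3 = (-v) du + (-u) dv
Combining and collecting du, dv coefficients:
  coeff of du: u*v^2 + u*v + 2*v - 1
  coeff of dv: u^2*v + 2*u - 8*v
F^* omega = (u*v^2 + u*v + 2*v - 1) du + (u^2*v + 2*u - 8*v) dv.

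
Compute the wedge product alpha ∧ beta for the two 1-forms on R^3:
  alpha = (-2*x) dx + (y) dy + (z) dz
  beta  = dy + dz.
alpha ∧ beta = (-2*x) dx ∧ dy + (-2*x) dx ∧ dz + (y - z) dy ∧ dz

Distribute the wedge, using dx_i ∧ dx_j = -dx_j ∧ dx_i and dx_i ∧ dx_i = 0. For each pair (i, j) with i < j, the coefficient of dx_i ∧ dx_j in alpha ∧ beta is (alpha_i * beta_j - alpha_j * beta_i). Collecting: alpha ∧ beta = (-2*x) dx ∧ dy + (-2*x) dx ∧ dz + (y - z) dy ∧ dz.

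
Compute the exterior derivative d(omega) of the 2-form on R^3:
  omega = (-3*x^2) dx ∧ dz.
d(omega) = 0

For a 2-form omega = sum_{i<j} g_{ij} dx_i ∧ dx_j, the exterior derivative is
  d(omega) = sum_{i<j} d(g_{ij}) ∧ dx_i ∧ dx_j = sum_{i<j, k} (∂g_{ij}/∂x_k) dx_k ∧ dx_i ∧ dx_j.
Expand each term, using dx_k ∧ dx_i ∧ dx_j = sgn(permutation) dx_{(a)} ∧ dx_{(b)} ∧ dx_{(c)} with (a < b < c) sorted:

Collecting like 3-forms: d(omega) = 0.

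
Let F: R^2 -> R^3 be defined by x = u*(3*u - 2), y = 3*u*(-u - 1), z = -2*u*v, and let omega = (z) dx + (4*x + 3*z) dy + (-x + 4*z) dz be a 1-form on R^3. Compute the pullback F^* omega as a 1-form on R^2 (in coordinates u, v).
F^* omega = (2*u*(-36*u^2 + 15*u*v + 6*u + 8*v^2 + 9*v + 12)) du + (u^2*(6*u + 16*v - 4)) dv

Using F^*(f dg) = (f ∘ F) d(g ∘ F), substitute each coordinate x_i by F_i(u, v) in f_i, and replace dx_i by d F_i = (∂F_i/∂u) du + (∂F_i/∂v) dv.
  For the x component: f_1(F) = -2*u*v; d F_1 = (6*u - 2) du + (0) dv
  For the y component: f_2(F) = 2*u*(6*u - 3*v - 4); d F_2 = (-6*u - 3) du + (0) dv
  For the z component: f_3(F) = u*(-3*u - 8*v + 2); d F_3 = (-2*v) du + (-2*u) dv
Combining and collecting du, dv coefficients:
  coeff of du: 2*u*(-36*u^2 + 15*u*v + 6*u + 8*v^2 + 9*v + 12)
  coeff of dv: u^2*(6*u + 16*v - 4)
F^* omega = (2*u*(-36*u^2 + 15*u*v + 6*u + 8*v^2 + 9*v + 12)) du + (u^2*(6*u + 16*v - 4)) dv.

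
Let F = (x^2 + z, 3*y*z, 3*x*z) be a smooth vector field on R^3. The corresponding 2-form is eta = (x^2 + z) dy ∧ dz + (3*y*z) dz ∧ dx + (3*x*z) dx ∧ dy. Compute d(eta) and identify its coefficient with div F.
d(eta) = (5*x + 3*z) dx ∧ dy ∧ dz; div F = 5*x + 3*z

For a 2-form in R^3 of the form above, applying d gives a 3-form with coefficient ∂P/∂x + ∂Q/∂y + ∂R/∂z:
  ∂P/∂x = 2*x
  ∂Q/∂y = 3*z
  ∂R/∂z = 3*x
Sum = 5*x + 3*z, which is exactly div F.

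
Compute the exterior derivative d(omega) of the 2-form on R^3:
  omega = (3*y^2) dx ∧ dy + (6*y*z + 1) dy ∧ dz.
d(omega) = 0

For a 2-form omega = sum_{i<j} g_{ij} dx_i ∧ dx_j, the exterior derivative is
  d(omega) = sum_{i<j} d(g_{ij}) ∧ dx_i ∧ dx_j = sum_{i<j, k} (∂g_{ij}/∂x_k) dx_k ∧ dx_i ∧ dx_j.
Expand each term, using dx_k ∧ dx_i ∧ dx_j = sgn(permutation) dx_{(a)} ∧ dx_{(b)} ∧ dx_{(c)} with (a < b < c) sorted:

Collecting like 3-forms: d(omega) = 0.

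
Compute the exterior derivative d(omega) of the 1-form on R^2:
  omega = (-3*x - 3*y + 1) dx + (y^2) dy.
d(omega) = (3) dx ∧ dy

For a 1-form omega = sum_i f_i dx_i, the exterior derivative is
  d(omega) = sum_{i < j} (∂f_j/∂x_i - ∂f_i/∂x_j) dx_i ∧ dx_j.
  coefficient of dx ∧ dy: ∂f_2/∂x - ∂f_1/∂y = ∂(y^2)/∂x - ∂(-3*x - 3*y + 1)/∂y = 3
Assembling: d(omega) = (3) dx ∧ dy.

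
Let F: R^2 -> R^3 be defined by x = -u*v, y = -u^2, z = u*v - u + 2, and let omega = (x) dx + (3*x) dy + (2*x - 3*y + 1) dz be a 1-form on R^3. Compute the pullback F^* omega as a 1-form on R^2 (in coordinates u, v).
F^* omega = (9*u^2*v - 3*u^2 - u*v^2 + 2*u*v + v - 1) du + (u*(3*u^2 - u*v + 1)) dv

Using F^*(f dg) = (f ∘ F) d(g ∘ F), substitute each coordinate x_i by F_i(u, v) in f_i, and replace dx_i by d F_i = (∂F_i/∂u) du + (∂F_i/∂v) dv.
  For the x component: f_1(F) = -u*v; d F_1 = (-v) du + (-u) dv
  For the y component: f_2(F) = -3*u*v; d F_2 = (-2*u) du + (0) dv
  For the z component: f_3(F) = 3*u^2 - 2*u*v + 1; d F_3 = (v - 1) du + (u) dv
Combining and collecting du, dv coefficients:
  coeff of du: 9*u^2*v - 3*u^2 - u*v^2 + 2*u*v + v - 1
  coeff of dv: u*(3*u^2 - u*v + 1)
F^* omega = (9*u^2*v - 3*u^2 - u*v^2 + 2*u*v + v - 1) du + (u*(3*u^2 - u*v + 1)) dv.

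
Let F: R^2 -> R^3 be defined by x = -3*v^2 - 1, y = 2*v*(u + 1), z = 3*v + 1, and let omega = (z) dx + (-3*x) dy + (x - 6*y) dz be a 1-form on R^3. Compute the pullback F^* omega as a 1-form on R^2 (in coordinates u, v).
F^* omega = (18*v^3 + 6*v) du + (18*u*v^2 - 36*u*v + 6*u - 9*v^2 - 42*v + 3) dv

Using F^*(f dg) = (f ∘ F) d(g ∘ F), substitute each coordinate x_i by F_i(u, v) in f_i, and replace dx_i by d F_i = (∂F_i/∂u) du + (∂F_i/∂v) dv.
  For the x component: f_1(F) = 3*v + 1; d F_1 = (0) du + (-6*v) dv
  For the y component: f_2(F) = 9*v^2 + 3; d F_2 = (2*v) du + (2*u + 2) dv
  For the z component: f_3(F) = -12*u*v - 3*v^2 - 12*v - 1; d F_3 = (0) du + (3) dv
Combining and collecting du, dv coefficients:
  coeff of du: 18*v^3 + 6*v
  coeff of dv: 18*u*v^2 - 36*u*v + 6*u - 9*v^2 - 42*v + 3
F^* omega = (18*v^3 + 6*v) du + (18*u*v^2 - 36*u*v + 6*u - 9*v^2 - 42*v + 3) dv.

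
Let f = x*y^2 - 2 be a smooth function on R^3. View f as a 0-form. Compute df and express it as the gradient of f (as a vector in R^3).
df = (y^2) dx + (2*x*y) dy + (0) dz; grad f = (y^2, 2*x*y, 0)

For a 0-form f, d f = (∂f/∂x) dx + (∂f/∂y) dy + (∂f/∂z) dz. The components of the vector representation are exactly the entries of grad f in Cartesian coordinates:
  ∂f/∂x = y^2
  ∂f/∂y = 2*x*y
  ∂f/∂z = 0.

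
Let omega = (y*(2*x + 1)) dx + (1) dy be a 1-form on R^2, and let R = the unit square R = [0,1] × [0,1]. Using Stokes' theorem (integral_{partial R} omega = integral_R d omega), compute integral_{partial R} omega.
integral_(partial R) omega = -2

Stokes: integral_partial_R omega = integral_R d omega with d omega = (∂Q/∂x - ∂P/∂y) dx ∧ dy.
  ∂Q/∂x = 0
  ∂P/∂y = 2*x + 1
  integrand = ∂Q/∂x - ∂P/∂y = -2*x - 1.
Integrating over R: integral_0^1 integral_0^1 (-2*x - 1) dx dy = -2.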